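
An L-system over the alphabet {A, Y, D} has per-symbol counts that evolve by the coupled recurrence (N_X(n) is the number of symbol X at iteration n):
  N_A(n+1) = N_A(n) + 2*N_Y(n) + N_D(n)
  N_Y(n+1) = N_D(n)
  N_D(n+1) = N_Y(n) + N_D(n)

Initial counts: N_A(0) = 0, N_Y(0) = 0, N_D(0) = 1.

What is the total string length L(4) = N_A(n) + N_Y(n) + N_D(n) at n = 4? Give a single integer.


Answer: 23

Derivation:
Step 0: N_A=0, N_Y=0, N_D=1, L=1
Step 1: N_A=1, N_Y=1, N_D=1, L=3
Step 2: N_A=4, N_Y=1, N_D=2, L=7
Step 3: N_A=8, N_Y=2, N_D=3, L=13
Step 4: N_A=15, N_Y=3, N_D=5, L=23


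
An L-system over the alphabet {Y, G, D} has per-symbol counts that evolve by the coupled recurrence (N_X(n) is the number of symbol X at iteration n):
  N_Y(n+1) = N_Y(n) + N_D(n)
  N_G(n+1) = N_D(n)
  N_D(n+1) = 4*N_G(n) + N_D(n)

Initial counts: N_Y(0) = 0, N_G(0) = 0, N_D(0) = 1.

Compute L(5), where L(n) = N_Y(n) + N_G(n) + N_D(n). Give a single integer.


Step 0: N_Y=0, N_G=0, N_D=1, L=1
Step 1: N_Y=1, N_G=1, N_D=1, L=3
Step 2: N_Y=2, N_G=1, N_D=5, L=8
Step 3: N_Y=7, N_G=5, N_D=9, L=21
Step 4: N_Y=16, N_G=9, N_D=29, L=54
Step 5: N_Y=45, N_G=29, N_D=65, L=139

Answer: 139


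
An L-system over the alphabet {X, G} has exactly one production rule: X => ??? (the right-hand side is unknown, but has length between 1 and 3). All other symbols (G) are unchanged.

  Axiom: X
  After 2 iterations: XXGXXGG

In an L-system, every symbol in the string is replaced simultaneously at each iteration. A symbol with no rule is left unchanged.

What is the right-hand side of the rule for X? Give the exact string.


Answer: XXG

Derivation:
Trying X => XXG:
  Step 0: X
  Step 1: XXG
  Step 2: XXGXXGG
Matches the given result.


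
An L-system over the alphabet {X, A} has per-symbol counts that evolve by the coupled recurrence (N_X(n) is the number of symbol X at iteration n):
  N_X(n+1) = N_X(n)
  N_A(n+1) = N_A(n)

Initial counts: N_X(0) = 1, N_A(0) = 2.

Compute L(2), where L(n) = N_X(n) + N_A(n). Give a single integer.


Step 0: N_X=1, N_A=2, L=3
Step 1: N_X=1, N_A=2, L=3
Step 2: N_X=1, N_A=2, L=3

Answer: 3


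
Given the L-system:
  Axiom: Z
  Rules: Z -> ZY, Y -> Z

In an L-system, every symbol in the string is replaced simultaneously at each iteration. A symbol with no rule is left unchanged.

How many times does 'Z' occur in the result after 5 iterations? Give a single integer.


Step 0: Z  (1 'Z')
Step 1: ZY  (1 'Z')
Step 2: ZYZ  (2 'Z')
Step 3: ZYZZY  (3 'Z')
Step 4: ZYZZYZYZ  (5 'Z')
Step 5: ZYZZYZYZZYZZY  (8 'Z')

Answer: 8


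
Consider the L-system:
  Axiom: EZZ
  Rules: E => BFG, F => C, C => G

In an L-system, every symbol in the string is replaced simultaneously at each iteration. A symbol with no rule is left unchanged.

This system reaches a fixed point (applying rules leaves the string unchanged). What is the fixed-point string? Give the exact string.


Step 0: EZZ
Step 1: BFGZZ
Step 2: BCGZZ
Step 3: BGGZZ
Step 4: BGGZZ  (unchanged — fixed point at step 3)

Answer: BGGZZ


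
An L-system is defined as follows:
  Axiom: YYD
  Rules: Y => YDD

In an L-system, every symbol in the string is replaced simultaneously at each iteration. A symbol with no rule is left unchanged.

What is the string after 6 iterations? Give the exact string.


Answer: YDDDDDDDDDDDDYDDDDDDDDDDDDD

Derivation:
Step 0: YYD
Step 1: YDDYDDD
Step 2: YDDDDYDDDDD
Step 3: YDDDDDDYDDDDDDD
Step 4: YDDDDDDDDYDDDDDDDDD
Step 5: YDDDDDDDDDDYDDDDDDDDDDD
Step 6: YDDDDDDDDDDDDYDDDDDDDDDDDDD


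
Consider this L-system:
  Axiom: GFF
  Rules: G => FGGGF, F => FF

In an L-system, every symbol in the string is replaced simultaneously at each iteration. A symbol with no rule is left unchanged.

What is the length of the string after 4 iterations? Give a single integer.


Step 0: length = 3
Step 1: length = 9
Step 2: length = 27
Step 3: length = 81
Step 4: length = 243

Answer: 243


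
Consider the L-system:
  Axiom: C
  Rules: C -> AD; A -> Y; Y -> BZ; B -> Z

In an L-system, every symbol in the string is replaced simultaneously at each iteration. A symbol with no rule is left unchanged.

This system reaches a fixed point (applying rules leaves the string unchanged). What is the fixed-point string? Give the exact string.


Step 0: C
Step 1: AD
Step 2: YD
Step 3: BZD
Step 4: ZZD
Step 5: ZZD  (unchanged — fixed point at step 4)

Answer: ZZD


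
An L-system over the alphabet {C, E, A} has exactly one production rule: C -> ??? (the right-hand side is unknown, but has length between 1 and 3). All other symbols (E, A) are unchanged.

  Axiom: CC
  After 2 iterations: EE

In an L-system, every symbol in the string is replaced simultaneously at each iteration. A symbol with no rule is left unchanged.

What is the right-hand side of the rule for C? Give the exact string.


Trying C -> E:
  Step 0: CC
  Step 1: EE
  Step 2: EE
Matches the given result.

Answer: E


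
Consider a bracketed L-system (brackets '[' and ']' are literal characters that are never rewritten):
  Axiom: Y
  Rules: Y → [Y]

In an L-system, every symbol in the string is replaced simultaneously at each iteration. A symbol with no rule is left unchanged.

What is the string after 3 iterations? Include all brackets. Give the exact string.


Answer: [[[Y]]]

Derivation:
Step 0: Y
Step 1: [Y]
Step 2: [[Y]]
Step 3: [[[Y]]]


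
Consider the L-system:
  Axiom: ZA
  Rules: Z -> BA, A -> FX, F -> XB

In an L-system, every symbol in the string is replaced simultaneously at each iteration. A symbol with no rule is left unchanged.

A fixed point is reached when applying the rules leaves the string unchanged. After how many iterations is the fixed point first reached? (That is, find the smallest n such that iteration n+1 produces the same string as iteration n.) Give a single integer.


Answer: 3

Derivation:
Step 0: ZA
Step 1: BAFX
Step 2: BFXXBX
Step 3: BXBXXBX
Step 4: BXBXXBX  (unchanged — fixed point at step 3)


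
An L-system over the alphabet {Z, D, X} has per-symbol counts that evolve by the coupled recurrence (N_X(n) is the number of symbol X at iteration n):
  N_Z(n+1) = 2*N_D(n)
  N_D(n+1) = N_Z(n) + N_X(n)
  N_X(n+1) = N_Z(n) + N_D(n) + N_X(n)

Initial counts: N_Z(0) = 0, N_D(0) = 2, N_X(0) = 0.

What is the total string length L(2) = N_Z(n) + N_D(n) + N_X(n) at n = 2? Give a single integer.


Step 0: N_Z=0, N_D=2, N_X=0, L=2
Step 1: N_Z=4, N_D=0, N_X=2, L=6
Step 2: N_Z=0, N_D=6, N_X=6, L=12

Answer: 12


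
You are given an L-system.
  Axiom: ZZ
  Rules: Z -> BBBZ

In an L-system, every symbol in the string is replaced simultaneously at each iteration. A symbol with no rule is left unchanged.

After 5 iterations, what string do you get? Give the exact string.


Step 0: ZZ
Step 1: BBBZBBBZ
Step 2: BBBBBBZBBBBBBZ
Step 3: BBBBBBBBBZBBBBBBBBBZ
Step 4: BBBBBBBBBBBBZBBBBBBBBBBBBZ
Step 5: BBBBBBBBBBBBBBBZBBBBBBBBBBBBBBBZ

Answer: BBBBBBBBBBBBBBBZBBBBBBBBBBBBBBBZ


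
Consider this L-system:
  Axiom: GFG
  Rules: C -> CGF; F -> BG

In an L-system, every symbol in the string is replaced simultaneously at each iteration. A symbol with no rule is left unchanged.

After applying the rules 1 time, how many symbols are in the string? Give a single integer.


Step 0: length = 3
Step 1: length = 4

Answer: 4


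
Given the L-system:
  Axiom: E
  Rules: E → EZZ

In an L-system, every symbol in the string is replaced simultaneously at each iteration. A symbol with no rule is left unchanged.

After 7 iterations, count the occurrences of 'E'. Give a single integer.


Step 0: E  (1 'E')
Step 1: EZZ  (1 'E')
Step 2: EZZZZ  (1 'E')
Step 3: EZZZZZZ  (1 'E')
Step 4: EZZZZZZZZ  (1 'E')
Step 5: EZZZZZZZZZZ  (1 'E')
Step 6: EZZZZZZZZZZZZ  (1 'E')
Step 7: EZZZZZZZZZZZZZZ  (1 'E')

Answer: 1


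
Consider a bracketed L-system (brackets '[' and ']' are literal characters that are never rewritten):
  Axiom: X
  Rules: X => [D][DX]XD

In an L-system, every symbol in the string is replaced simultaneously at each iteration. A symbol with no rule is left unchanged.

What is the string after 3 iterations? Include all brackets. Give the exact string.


Answer: [D][D[D][D[D][DX]XD][D][DX]XDD][D][D[D][DX]XD][D][DX]XDDD

Derivation:
Step 0: X
Step 1: [D][DX]XD
Step 2: [D][D[D][DX]XD][D][DX]XDD
Step 3: [D][D[D][D[D][DX]XD][D][DX]XDD][D][D[D][DX]XD][D][DX]XDDD


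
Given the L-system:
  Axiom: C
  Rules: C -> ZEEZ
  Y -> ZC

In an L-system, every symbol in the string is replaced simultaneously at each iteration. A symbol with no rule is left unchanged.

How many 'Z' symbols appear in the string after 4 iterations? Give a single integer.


Answer: 2

Derivation:
Step 0: C  (0 'Z')
Step 1: ZEEZ  (2 'Z')
Step 2: ZEEZ  (2 'Z')
Step 3: ZEEZ  (2 'Z')
Step 4: ZEEZ  (2 'Z')


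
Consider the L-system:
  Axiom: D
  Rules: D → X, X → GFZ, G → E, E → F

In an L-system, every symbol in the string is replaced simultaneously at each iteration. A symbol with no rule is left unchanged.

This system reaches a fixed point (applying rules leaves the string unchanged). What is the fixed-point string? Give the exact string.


Step 0: D
Step 1: X
Step 2: GFZ
Step 3: EFZ
Step 4: FFZ
Step 5: FFZ  (unchanged — fixed point at step 4)

Answer: FFZ


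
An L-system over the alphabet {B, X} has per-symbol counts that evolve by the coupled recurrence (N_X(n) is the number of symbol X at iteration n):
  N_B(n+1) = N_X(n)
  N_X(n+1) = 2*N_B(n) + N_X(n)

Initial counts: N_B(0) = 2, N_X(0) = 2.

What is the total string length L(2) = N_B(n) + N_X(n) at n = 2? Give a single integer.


Answer: 16

Derivation:
Step 0: N_B=2, N_X=2, L=4
Step 1: N_B=2, N_X=6, L=8
Step 2: N_B=6, N_X=10, L=16


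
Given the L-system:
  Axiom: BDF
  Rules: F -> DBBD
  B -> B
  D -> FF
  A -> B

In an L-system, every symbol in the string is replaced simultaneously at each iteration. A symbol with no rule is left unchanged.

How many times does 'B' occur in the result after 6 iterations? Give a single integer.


Step 0: BDF  (1 'B')
Step 1: BFFDBBD  (3 'B')
Step 2: BDBBDDBBDFFBBFF  (7 'B')
Step 3: BFFBBFFFFBBFFDBBDDBBDBBDBBDDBBD  (15 'B')
Step 4: BDBBDDBBDBBDBBDDBBDDBBDDBBDBBDBBDDBBDFFBBFFFFBBFFBBFFBBFFFFBBFF  (31 'B')
Step 5: BFFBBFFFFBBFFBBFFBBFFFFBBFFFFBBFFFFBBFFBBFFBBFFFFBBFFDBBDDBBDBBDBBDDBBDDBBDDBBDBBDBBDDBBDBBDBBDDBBDBBDBBDDBBDDBBDDBBDBBDBBDDBBD  (63 'B')
Step 6: BDBBDDBBDBBDBBDDBBDDBBDDBBDBBDBBDDBBDBBDBBDDBBDBBDBBDDBBDDBBDDBBDBBDBBDDBBDDBBDDBBDBBDBBDDBBDDBBDDBBDBBDBBDDBBDBBDBBDDBBDBBDBBDDBBDDBBDDBBDBBDBBDDBBDFFBBFFFFBBFFBBFFBBFFFFBBFFFFBBFFFFBBFFBBFFBBFFFFBBFFBBFFBBFFFFBBFFBBFFBBFFFFBBFFFFBBFFFFBBFFBBFFBBFFFFBBFF  (127 'B')

Answer: 127


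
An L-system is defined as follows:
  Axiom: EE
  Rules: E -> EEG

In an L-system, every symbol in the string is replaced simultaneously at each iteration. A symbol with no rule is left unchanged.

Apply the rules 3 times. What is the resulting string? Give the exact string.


Answer: EEGEEGGEEGEEGGGEEGEEGGEEGEEGGG

Derivation:
Step 0: EE
Step 1: EEGEEG
Step 2: EEGEEGGEEGEEGG
Step 3: EEGEEGGEEGEEGGGEEGEEGGEEGEEGGG


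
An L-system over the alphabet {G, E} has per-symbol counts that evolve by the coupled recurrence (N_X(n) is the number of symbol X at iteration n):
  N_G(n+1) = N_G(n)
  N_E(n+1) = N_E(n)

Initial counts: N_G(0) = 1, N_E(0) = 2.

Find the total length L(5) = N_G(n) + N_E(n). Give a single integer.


Step 0: N_G=1, N_E=2, L=3
Step 1: N_G=1, N_E=2, L=3
Step 2: N_G=1, N_E=2, L=3
Step 3: N_G=1, N_E=2, L=3
Step 4: N_G=1, N_E=2, L=3
Step 5: N_G=1, N_E=2, L=3

Answer: 3


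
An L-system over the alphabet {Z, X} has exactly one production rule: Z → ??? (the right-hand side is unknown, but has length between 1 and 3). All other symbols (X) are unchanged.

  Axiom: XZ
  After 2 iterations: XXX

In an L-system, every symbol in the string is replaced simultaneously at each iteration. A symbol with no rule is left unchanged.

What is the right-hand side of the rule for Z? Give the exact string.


Answer: XX

Derivation:
Trying Z → XX:
  Step 0: XZ
  Step 1: XXX
  Step 2: XXX
Matches the given result.


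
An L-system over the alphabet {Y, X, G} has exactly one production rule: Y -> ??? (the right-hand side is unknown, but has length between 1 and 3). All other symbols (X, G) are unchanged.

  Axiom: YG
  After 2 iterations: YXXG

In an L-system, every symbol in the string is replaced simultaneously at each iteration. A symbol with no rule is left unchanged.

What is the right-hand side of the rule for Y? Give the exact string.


Answer: YX

Derivation:
Trying Y -> YX:
  Step 0: YG
  Step 1: YXG
  Step 2: YXXG
Matches the given result.


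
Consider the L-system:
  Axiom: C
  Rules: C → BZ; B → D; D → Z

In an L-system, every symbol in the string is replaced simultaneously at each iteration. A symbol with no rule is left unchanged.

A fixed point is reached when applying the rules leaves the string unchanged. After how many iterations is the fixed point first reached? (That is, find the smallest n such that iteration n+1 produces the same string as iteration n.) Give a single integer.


Step 0: C
Step 1: BZ
Step 2: DZ
Step 3: ZZ
Step 4: ZZ  (unchanged — fixed point at step 3)

Answer: 3


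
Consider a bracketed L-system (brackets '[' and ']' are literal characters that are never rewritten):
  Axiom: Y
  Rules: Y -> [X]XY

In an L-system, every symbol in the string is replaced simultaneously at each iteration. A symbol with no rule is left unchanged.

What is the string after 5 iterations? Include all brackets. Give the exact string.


Step 0: Y
Step 1: [X]XY
Step 2: [X]X[X]XY
Step 3: [X]X[X]X[X]XY
Step 4: [X]X[X]X[X]X[X]XY
Step 5: [X]X[X]X[X]X[X]X[X]XY

Answer: [X]X[X]X[X]X[X]X[X]XY


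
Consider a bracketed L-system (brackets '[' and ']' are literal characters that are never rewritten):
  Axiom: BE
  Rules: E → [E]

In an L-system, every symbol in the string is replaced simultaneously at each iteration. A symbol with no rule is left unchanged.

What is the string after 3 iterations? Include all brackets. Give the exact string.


Answer: B[[[E]]]

Derivation:
Step 0: BE
Step 1: B[E]
Step 2: B[[E]]
Step 3: B[[[E]]]


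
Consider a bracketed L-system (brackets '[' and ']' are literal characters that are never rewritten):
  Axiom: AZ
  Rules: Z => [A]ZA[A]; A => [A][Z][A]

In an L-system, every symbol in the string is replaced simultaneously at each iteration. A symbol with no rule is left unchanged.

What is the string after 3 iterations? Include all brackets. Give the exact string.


Answer: [[[A][Z][A]][[A]ZA[A]][[A][Z][A]]][[[A][Z][A]][A]ZA[A][A][Z][A][[A][Z][A]]][[[A][Z][A]][[A]ZA[A]][[A][Z][A]]][[[A][Z][A]][[A]ZA[A]][[A][Z][A]]][[A][Z][A]][A]ZA[A][A][Z][A][[A][Z][A]][[A][Z][A]][[A]ZA[A]][[A][Z][A]][[[A][Z][A]][[A]ZA[A]][[A][Z][A]]]

Derivation:
Step 0: AZ
Step 1: [A][Z][A][A]ZA[A]
Step 2: [[A][Z][A]][[A]ZA[A]][[A][Z][A]][[A][Z][A]][A]ZA[A][A][Z][A][[A][Z][A]]
Step 3: [[[A][Z][A]][[A]ZA[A]][[A][Z][A]]][[[A][Z][A]][A]ZA[A][A][Z][A][[A][Z][A]]][[[A][Z][A]][[A]ZA[A]][[A][Z][A]]][[[A][Z][A]][[A]ZA[A]][[A][Z][A]]][[A][Z][A]][A]ZA[A][A][Z][A][[A][Z][A]][[A][Z][A]][[A]ZA[A]][[A][Z][A]][[[A][Z][A]][[A]ZA[A]][[A][Z][A]]]


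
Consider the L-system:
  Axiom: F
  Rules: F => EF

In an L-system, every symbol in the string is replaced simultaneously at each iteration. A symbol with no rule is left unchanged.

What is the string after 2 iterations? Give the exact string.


Answer: EEF

Derivation:
Step 0: F
Step 1: EF
Step 2: EEF


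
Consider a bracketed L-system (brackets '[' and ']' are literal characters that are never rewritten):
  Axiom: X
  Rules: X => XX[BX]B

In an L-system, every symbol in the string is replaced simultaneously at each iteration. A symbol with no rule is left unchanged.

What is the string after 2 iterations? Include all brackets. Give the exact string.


Step 0: X
Step 1: XX[BX]B
Step 2: XX[BX]BXX[BX]B[BXX[BX]B]B

Answer: XX[BX]BXX[BX]B[BXX[BX]B]B


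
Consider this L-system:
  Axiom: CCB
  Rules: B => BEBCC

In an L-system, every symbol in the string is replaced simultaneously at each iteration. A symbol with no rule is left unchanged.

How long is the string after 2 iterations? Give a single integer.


Answer: 15

Derivation:
Step 0: length = 3
Step 1: length = 7
Step 2: length = 15


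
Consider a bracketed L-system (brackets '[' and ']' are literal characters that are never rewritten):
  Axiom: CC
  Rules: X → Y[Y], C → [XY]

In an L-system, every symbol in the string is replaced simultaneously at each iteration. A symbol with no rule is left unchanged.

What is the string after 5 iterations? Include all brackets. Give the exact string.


Answer: [Y[Y]Y][Y[Y]Y]

Derivation:
Step 0: CC
Step 1: [XY][XY]
Step 2: [Y[Y]Y][Y[Y]Y]
Step 3: [Y[Y]Y][Y[Y]Y]
Step 4: [Y[Y]Y][Y[Y]Y]
Step 5: [Y[Y]Y][Y[Y]Y]


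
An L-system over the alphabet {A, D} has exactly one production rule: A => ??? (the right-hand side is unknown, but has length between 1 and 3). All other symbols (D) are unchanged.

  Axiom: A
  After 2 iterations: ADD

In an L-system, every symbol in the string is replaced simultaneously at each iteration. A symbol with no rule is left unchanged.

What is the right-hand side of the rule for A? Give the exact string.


Answer: AD

Derivation:
Trying A => AD:
  Step 0: A
  Step 1: AD
  Step 2: ADD
Matches the given result.


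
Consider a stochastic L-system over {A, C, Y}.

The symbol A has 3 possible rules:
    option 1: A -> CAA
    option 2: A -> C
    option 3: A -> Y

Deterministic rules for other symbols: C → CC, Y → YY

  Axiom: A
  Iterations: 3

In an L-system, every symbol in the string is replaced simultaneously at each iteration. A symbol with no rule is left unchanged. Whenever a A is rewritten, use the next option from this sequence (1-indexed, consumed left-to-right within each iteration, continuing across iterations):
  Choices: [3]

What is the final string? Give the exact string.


Answer: YYYY

Derivation:
Step 0: A
Step 1: Y  (used choices [3])
Step 2: YY  (used choices [])
Step 3: YYYY  (used choices [])


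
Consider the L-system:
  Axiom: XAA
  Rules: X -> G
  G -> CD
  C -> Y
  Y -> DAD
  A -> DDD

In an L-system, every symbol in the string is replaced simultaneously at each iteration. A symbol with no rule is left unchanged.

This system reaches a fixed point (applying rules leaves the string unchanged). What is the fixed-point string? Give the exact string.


Step 0: XAA
Step 1: GDDDDDD
Step 2: CDDDDDDD
Step 3: YDDDDDDD
Step 4: DADDDDDDDD
Step 5: DDDDDDDDDDDD
Step 6: DDDDDDDDDDDD  (unchanged — fixed point at step 5)

Answer: DDDDDDDDDDDD


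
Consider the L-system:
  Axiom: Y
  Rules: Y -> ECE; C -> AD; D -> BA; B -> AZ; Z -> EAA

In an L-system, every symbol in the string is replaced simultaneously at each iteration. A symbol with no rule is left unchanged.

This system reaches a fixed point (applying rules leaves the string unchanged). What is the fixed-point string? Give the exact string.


Answer: EAAEAAAE

Derivation:
Step 0: Y
Step 1: ECE
Step 2: EADE
Step 3: EABAE
Step 4: EAAZAE
Step 5: EAAEAAAE
Step 6: EAAEAAAE  (unchanged — fixed point at step 5)


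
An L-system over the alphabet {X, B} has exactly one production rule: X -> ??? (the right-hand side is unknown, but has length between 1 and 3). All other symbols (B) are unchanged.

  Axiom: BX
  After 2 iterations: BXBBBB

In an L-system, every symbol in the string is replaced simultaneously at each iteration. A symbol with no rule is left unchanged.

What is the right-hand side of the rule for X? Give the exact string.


Trying X -> XBB:
  Step 0: BX
  Step 1: BXBB
  Step 2: BXBBBB
Matches the given result.

Answer: XBB


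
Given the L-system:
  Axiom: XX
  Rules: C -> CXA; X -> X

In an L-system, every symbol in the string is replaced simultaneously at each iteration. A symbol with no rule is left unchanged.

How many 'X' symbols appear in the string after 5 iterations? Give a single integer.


Step 0: XX  (2 'X')
Step 1: XX  (2 'X')
Step 2: XX  (2 'X')
Step 3: XX  (2 'X')
Step 4: XX  (2 'X')
Step 5: XX  (2 'X')

Answer: 2


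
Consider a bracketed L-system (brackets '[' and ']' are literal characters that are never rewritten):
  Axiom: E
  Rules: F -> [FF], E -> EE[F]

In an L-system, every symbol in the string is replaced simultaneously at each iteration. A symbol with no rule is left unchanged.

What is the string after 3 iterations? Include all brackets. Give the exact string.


Step 0: E
Step 1: EE[F]
Step 2: EE[F]EE[F][[FF]]
Step 3: EE[F]EE[F][[FF]]EE[F]EE[F][[FF]][[[FF][FF]]]

Answer: EE[F]EE[F][[FF]]EE[F]EE[F][[FF]][[[FF][FF]]]


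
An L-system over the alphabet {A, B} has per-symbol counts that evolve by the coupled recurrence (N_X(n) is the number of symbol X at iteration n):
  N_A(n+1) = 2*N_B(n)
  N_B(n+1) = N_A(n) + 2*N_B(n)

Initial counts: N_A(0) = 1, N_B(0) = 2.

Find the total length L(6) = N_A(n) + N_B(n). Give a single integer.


Answer: 1344

Derivation:
Step 0: N_A=1, N_B=2, L=3
Step 1: N_A=4, N_B=5, L=9
Step 2: N_A=10, N_B=14, L=24
Step 3: N_A=28, N_B=38, L=66
Step 4: N_A=76, N_B=104, L=180
Step 5: N_A=208, N_B=284, L=492
Step 6: N_A=568, N_B=776, L=1344


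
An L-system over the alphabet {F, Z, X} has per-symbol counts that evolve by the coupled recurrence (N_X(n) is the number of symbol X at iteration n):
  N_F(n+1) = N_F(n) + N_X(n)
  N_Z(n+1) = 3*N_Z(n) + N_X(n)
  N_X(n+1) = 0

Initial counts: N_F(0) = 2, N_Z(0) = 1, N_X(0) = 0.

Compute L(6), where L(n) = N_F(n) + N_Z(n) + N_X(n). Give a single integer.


Step 0: N_F=2, N_Z=1, N_X=0, L=3
Step 1: N_F=2, N_Z=3, N_X=0, L=5
Step 2: N_F=2, N_Z=9, N_X=0, L=11
Step 3: N_F=2, N_Z=27, N_X=0, L=29
Step 4: N_F=2, N_Z=81, N_X=0, L=83
Step 5: N_F=2, N_Z=243, N_X=0, L=245
Step 6: N_F=2, N_Z=729, N_X=0, L=731

Answer: 731


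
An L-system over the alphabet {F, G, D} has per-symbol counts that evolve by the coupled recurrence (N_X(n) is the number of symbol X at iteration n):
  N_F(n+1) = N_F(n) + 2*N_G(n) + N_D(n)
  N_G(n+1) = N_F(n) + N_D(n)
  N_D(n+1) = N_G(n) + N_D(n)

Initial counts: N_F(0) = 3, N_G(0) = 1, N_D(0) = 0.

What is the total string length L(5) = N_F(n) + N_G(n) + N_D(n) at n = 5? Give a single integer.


Step 0: N_F=3, N_G=1, N_D=0, L=4
Step 1: N_F=5, N_G=3, N_D=1, L=9
Step 2: N_F=12, N_G=6, N_D=4, L=22
Step 3: N_F=28, N_G=16, N_D=10, L=54
Step 4: N_F=70, N_G=38, N_D=26, L=134
Step 5: N_F=172, N_G=96, N_D=64, L=332

Answer: 332


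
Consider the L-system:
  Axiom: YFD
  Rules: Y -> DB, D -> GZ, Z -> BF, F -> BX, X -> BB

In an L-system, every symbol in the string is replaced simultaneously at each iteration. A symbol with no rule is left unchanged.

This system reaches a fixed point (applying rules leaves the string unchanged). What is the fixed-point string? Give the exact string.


Step 0: YFD
Step 1: DBBXGZ
Step 2: GZBBBBGBF
Step 3: GBFBBBBGBBX
Step 4: GBBXBBBBGBBBB
Step 5: GBBBBBBBBGBBBB
Step 6: GBBBBBBBBGBBBB  (unchanged — fixed point at step 5)

Answer: GBBBBBBBBGBBBB


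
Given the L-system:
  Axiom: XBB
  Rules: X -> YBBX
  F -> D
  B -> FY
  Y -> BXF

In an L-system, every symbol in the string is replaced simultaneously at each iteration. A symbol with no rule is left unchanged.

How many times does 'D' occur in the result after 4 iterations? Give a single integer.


Step 0: XBB  (0 'D')
Step 1: YBBXFYFY  (0 'D')
Step 2: BXFFYFYYBBXDBXFDBXF  (2 'D')
Step 3: FYYBBXDDBXFDBXFBXFFYFYYBBXDFYYBBXDDFYYBBXD  (7 'D')
Step 4: DBXFBXFFYFYYBBXDDFYYBBXDDFYYBBXDFYYBBXDDBXFDBXFBXFFYFYYBBXDDBXFBXFFYFYYBBXDDDBXFBXFFYFYYBBXD  (15 'D')

Answer: 15


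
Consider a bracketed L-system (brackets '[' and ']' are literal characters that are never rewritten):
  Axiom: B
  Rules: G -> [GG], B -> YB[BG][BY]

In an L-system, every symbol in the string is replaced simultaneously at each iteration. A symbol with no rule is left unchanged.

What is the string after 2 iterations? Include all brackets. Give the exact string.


Step 0: B
Step 1: YB[BG][BY]
Step 2: YYB[BG][BY][YB[BG][BY][GG]][YB[BG][BY]Y]

Answer: YYB[BG][BY][YB[BG][BY][GG]][YB[BG][BY]Y]


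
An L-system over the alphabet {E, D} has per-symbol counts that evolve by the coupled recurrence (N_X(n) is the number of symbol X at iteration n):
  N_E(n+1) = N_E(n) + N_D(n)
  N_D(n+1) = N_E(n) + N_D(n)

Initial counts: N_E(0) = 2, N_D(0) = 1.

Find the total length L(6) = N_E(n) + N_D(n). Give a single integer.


Step 0: N_E=2, N_D=1, L=3
Step 1: N_E=3, N_D=3, L=6
Step 2: N_E=6, N_D=6, L=12
Step 3: N_E=12, N_D=12, L=24
Step 4: N_E=24, N_D=24, L=48
Step 5: N_E=48, N_D=48, L=96
Step 6: N_E=96, N_D=96, L=192

Answer: 192


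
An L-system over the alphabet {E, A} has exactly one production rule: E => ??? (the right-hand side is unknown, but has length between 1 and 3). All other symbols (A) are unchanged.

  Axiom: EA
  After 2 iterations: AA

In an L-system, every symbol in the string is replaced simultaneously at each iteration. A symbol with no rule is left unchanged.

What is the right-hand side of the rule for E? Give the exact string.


Answer: A

Derivation:
Trying E => A:
  Step 0: EA
  Step 1: AA
  Step 2: AA
Matches the given result.


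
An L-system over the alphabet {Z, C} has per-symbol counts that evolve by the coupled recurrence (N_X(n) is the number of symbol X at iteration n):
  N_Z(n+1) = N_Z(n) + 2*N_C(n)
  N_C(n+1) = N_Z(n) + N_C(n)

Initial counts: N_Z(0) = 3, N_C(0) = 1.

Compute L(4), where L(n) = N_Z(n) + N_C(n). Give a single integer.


Step 0: N_Z=3, N_C=1, L=4
Step 1: N_Z=5, N_C=4, L=9
Step 2: N_Z=13, N_C=9, L=22
Step 3: N_Z=31, N_C=22, L=53
Step 4: N_Z=75, N_C=53, L=128

Answer: 128


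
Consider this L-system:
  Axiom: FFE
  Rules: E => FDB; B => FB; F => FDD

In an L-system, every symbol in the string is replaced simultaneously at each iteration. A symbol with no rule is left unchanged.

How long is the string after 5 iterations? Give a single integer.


Answer: 49

Derivation:
Step 0: length = 3
Step 1: length = 9
Step 2: length = 16
Step 3: length = 25
Step 4: length = 36
Step 5: length = 49


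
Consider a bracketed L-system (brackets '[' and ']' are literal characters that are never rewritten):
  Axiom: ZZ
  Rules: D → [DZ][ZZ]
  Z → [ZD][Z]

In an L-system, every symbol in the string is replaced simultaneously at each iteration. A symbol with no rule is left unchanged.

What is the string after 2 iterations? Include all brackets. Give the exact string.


Step 0: ZZ
Step 1: [ZD][Z][ZD][Z]
Step 2: [[ZD][Z][DZ][ZZ]][[ZD][Z]][[ZD][Z][DZ][ZZ]][[ZD][Z]]

Answer: [[ZD][Z][DZ][ZZ]][[ZD][Z]][[ZD][Z][DZ][ZZ]][[ZD][Z]]


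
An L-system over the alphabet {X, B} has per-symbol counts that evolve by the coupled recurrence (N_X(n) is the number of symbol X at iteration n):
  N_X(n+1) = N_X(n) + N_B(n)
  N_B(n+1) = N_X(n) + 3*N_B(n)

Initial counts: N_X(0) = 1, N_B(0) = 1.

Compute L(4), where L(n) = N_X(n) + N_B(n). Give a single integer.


Step 0: N_X=1, N_B=1, L=2
Step 1: N_X=2, N_B=4, L=6
Step 2: N_X=6, N_B=14, L=20
Step 3: N_X=20, N_B=48, L=68
Step 4: N_X=68, N_B=164, L=232

Answer: 232


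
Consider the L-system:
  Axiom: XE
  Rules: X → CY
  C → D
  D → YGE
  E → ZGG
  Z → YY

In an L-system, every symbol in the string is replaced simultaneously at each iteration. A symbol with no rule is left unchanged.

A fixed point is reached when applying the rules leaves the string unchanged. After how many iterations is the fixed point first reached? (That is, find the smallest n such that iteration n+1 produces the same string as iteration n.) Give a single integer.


Answer: 5

Derivation:
Step 0: XE
Step 1: CYZGG
Step 2: DYYYGG
Step 3: YGEYYYGG
Step 4: YGZGGYYYGG
Step 5: YGYYGGYYYGG
Step 6: YGYYGGYYYGG  (unchanged — fixed point at step 5)


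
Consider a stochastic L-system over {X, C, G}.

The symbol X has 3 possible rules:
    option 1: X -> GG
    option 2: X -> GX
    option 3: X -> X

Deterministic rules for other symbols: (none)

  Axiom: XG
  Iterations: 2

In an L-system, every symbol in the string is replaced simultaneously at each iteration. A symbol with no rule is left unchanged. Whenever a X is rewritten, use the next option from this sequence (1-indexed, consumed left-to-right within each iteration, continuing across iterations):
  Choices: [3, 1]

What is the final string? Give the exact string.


Step 0: XG
Step 1: XG  (used choices [3])
Step 2: GGG  (used choices [1])

Answer: GGG


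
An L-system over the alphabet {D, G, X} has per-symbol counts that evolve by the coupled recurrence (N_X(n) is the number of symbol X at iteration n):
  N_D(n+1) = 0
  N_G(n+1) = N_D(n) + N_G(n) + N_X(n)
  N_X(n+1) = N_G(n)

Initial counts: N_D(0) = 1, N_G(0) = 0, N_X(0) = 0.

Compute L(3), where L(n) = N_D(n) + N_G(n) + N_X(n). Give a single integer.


Step 0: N_D=1, N_G=0, N_X=0, L=1
Step 1: N_D=0, N_G=1, N_X=0, L=1
Step 2: N_D=0, N_G=1, N_X=1, L=2
Step 3: N_D=0, N_G=2, N_X=1, L=3

Answer: 3


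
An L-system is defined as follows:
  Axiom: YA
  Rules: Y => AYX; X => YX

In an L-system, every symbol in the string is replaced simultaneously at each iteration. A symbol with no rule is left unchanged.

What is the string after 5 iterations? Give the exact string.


Answer: AAAAAYXYXAYXYXAAYXYXAYXYXAAAYXYXAYXYXAAYXYXAYXYXA

Derivation:
Step 0: YA
Step 1: AYXA
Step 2: AAYXYXA
Step 3: AAAYXYXAYXYXA
Step 4: AAAAYXYXAYXYXAAYXYXAYXYXA
Step 5: AAAAAYXYXAYXYXAAYXYXAYXYXAAAYXYXAYXYXAAYXYXAYXYXA


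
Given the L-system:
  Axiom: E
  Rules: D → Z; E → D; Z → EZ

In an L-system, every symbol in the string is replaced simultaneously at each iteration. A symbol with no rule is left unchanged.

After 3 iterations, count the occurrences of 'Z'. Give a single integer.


Step 0: E  (0 'Z')
Step 1: D  (0 'Z')
Step 2: Z  (1 'Z')
Step 3: EZ  (1 'Z')

Answer: 1


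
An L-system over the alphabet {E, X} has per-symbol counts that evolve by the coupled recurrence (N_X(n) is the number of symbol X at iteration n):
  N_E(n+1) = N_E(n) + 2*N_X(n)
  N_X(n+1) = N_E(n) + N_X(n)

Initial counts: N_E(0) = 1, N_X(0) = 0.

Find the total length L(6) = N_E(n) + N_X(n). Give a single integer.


Step 0: N_E=1, N_X=0, L=1
Step 1: N_E=1, N_X=1, L=2
Step 2: N_E=3, N_X=2, L=5
Step 3: N_E=7, N_X=5, L=12
Step 4: N_E=17, N_X=12, L=29
Step 5: N_E=41, N_X=29, L=70
Step 6: N_E=99, N_X=70, L=169

Answer: 169


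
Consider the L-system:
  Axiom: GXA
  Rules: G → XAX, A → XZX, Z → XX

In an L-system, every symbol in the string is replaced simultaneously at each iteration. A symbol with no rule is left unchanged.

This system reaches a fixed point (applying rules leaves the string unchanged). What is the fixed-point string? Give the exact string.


Step 0: GXA
Step 1: XAXXXZX
Step 2: XXZXXXXXXX
Step 3: XXXXXXXXXXX
Step 4: XXXXXXXXXXX  (unchanged — fixed point at step 3)

Answer: XXXXXXXXXXX


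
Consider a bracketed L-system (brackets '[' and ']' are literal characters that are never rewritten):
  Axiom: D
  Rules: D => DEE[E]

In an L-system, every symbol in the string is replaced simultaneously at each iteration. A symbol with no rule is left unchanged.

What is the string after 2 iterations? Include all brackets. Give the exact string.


Step 0: D
Step 1: DEE[E]
Step 2: DEE[E]EE[E]

Answer: DEE[E]EE[E]


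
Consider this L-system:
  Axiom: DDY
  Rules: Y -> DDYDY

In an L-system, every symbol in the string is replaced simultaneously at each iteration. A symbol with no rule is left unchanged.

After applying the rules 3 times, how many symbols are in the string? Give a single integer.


Step 0: length = 3
Step 1: length = 7
Step 2: length = 15
Step 3: length = 31

Answer: 31


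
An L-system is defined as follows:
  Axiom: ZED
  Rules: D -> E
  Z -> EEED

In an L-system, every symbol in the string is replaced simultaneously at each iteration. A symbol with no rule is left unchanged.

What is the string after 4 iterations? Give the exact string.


Answer: EEEEEE

Derivation:
Step 0: ZED
Step 1: EEEDEE
Step 2: EEEEEE
Step 3: EEEEEE
Step 4: EEEEEE


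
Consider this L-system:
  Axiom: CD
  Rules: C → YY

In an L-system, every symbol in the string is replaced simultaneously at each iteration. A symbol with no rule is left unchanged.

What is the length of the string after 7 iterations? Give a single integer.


Answer: 3

Derivation:
Step 0: length = 2
Step 1: length = 3
Step 2: length = 3
Step 3: length = 3
Step 4: length = 3
Step 5: length = 3
Step 6: length = 3
Step 7: length = 3


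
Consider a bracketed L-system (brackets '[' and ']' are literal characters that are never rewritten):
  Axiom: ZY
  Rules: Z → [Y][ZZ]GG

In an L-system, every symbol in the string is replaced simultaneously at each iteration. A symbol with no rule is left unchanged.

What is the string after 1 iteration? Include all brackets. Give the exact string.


Answer: [Y][ZZ]GGY

Derivation:
Step 0: ZY
Step 1: [Y][ZZ]GGY


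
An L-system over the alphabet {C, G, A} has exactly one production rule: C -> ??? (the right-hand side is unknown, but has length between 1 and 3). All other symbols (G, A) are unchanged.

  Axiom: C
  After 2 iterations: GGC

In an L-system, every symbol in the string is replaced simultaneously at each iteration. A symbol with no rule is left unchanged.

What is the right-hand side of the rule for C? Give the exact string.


Answer: GC

Derivation:
Trying C -> GC:
  Step 0: C
  Step 1: GC
  Step 2: GGC
Matches the given result.


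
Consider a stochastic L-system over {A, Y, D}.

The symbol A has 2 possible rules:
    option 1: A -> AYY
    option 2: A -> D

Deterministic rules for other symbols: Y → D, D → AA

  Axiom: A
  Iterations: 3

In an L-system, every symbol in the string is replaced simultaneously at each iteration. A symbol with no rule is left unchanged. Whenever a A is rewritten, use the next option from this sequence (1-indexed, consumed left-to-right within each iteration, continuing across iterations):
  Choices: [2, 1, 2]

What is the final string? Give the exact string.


Step 0: A
Step 1: D  (used choices [2])
Step 2: AA  (used choices [])
Step 3: AYYD  (used choices [1, 2])

Answer: AYYD


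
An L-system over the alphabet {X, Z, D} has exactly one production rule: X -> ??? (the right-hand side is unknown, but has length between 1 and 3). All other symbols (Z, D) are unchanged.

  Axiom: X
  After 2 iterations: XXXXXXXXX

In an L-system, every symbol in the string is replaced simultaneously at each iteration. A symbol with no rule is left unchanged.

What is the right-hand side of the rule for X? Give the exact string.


Answer: XXX

Derivation:
Trying X -> XXX:
  Step 0: X
  Step 1: XXX
  Step 2: XXXXXXXXX
Matches the given result.


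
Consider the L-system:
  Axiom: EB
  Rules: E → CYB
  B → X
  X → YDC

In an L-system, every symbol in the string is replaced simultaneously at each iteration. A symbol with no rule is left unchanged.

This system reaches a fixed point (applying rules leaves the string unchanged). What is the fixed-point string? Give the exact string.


Step 0: EB
Step 1: CYBX
Step 2: CYXYDC
Step 3: CYYDCYDC
Step 4: CYYDCYDC  (unchanged — fixed point at step 3)

Answer: CYYDCYDC


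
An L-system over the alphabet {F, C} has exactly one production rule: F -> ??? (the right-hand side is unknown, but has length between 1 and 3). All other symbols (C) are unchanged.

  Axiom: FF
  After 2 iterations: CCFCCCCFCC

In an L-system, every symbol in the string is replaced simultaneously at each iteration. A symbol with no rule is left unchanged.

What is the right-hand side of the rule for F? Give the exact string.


Answer: CFC

Derivation:
Trying F -> CFC:
  Step 0: FF
  Step 1: CFCCFC
  Step 2: CCFCCCCFCC
Matches the given result.


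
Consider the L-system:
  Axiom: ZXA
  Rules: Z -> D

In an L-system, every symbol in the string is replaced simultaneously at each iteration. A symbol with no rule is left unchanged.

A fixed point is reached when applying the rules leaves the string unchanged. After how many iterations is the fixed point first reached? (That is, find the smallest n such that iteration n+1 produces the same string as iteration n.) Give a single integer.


Step 0: ZXA
Step 1: DXA
Step 2: DXA  (unchanged — fixed point at step 1)

Answer: 1


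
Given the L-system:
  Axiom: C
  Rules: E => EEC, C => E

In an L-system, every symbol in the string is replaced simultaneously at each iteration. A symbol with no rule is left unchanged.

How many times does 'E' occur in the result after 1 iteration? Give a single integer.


Step 0: C  (0 'E')
Step 1: E  (1 'E')

Answer: 1


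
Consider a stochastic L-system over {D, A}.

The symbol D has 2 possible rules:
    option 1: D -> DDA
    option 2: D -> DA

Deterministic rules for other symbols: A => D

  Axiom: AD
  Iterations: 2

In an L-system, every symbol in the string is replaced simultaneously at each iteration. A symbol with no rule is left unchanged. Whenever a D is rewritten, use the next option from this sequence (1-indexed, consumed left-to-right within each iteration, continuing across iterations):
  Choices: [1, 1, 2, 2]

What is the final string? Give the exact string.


Step 0: AD
Step 1: DDDA  (used choices [1])
Step 2: DDADADAD  (used choices [1, 2, 2])

Answer: DDADADAD


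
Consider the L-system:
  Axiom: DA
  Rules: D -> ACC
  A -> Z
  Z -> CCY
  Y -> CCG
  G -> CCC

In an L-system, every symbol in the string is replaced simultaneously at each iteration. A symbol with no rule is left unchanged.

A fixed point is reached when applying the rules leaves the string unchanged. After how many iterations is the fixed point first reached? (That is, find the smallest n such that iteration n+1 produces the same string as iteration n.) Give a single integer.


Step 0: DA
Step 1: ACCZ
Step 2: ZCCCCY
Step 3: CCYCCCCCCG
Step 4: CCCCGCCCCCCCCC
Step 5: CCCCCCCCCCCCCCCC
Step 6: CCCCCCCCCCCCCCCC  (unchanged — fixed point at step 5)

Answer: 5


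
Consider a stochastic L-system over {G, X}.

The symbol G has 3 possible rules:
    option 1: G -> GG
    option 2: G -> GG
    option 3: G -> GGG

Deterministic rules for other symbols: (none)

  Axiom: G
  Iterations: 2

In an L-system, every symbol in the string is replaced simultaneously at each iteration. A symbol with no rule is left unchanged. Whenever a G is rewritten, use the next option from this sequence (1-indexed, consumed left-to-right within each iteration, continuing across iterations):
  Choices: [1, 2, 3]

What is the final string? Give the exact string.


Answer: GGGGG

Derivation:
Step 0: G
Step 1: GG  (used choices [1])
Step 2: GGGGG  (used choices [2, 3])


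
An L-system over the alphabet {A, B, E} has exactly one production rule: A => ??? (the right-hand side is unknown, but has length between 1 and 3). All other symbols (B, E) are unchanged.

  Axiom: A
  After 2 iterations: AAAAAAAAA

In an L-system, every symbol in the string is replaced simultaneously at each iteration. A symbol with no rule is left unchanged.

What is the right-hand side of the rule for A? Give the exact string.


Trying A => AAA:
  Step 0: A
  Step 1: AAA
  Step 2: AAAAAAAAA
Matches the given result.

Answer: AAA


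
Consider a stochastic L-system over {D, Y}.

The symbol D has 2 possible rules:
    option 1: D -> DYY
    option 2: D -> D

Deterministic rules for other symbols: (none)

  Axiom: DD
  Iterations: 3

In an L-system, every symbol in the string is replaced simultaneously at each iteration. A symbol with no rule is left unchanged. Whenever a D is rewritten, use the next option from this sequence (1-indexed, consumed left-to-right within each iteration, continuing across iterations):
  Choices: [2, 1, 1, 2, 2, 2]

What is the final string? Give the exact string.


Step 0: DD
Step 1: DDYY  (used choices [2, 1])
Step 2: DYYDYY  (used choices [1, 2])
Step 3: DYYDYY  (used choices [2, 2])

Answer: DYYDYY


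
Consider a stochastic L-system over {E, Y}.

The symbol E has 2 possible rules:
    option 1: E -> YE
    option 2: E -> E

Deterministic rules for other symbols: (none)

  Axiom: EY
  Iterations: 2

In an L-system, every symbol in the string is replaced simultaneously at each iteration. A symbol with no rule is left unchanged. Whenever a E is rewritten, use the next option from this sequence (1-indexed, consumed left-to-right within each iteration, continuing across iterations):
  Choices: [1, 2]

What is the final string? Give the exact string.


Step 0: EY
Step 1: YEY  (used choices [1])
Step 2: YEY  (used choices [2])

Answer: YEY
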